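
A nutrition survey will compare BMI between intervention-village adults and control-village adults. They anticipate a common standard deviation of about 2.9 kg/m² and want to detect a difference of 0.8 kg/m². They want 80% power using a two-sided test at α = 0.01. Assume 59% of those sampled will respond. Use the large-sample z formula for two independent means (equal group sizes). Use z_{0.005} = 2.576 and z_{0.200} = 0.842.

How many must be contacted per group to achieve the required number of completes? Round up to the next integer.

n = 521 per group

n = (z_{α/2} + z_β)² · (σ₁² + σ₂²) / δ²
  = (2.576 + 0.842)² · (2·2.9² = 16.82) / 0.8²
  = 11.6827 · 16.82 / 0.64
  = 307.04
Adjust for 59% response: 307.04 / 0.59 = 520.40.
Round up → n = 521 per group.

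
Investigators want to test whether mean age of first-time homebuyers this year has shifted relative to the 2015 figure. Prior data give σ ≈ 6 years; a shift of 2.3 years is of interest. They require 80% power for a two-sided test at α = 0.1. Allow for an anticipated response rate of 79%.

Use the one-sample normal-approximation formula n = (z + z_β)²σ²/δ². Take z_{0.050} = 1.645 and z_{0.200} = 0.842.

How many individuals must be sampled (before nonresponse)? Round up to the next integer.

n = 54

n = (z_{α/2} + z_β)² · σ² / δ²
  = (1.645 + 0.842)² · 6² / 2.3²
  = 6.1852 · 36 / 5.29
  = 42.09
Adjust for 79% response: 42.09 / 0.79 = 53.28.
Round up → n = 54.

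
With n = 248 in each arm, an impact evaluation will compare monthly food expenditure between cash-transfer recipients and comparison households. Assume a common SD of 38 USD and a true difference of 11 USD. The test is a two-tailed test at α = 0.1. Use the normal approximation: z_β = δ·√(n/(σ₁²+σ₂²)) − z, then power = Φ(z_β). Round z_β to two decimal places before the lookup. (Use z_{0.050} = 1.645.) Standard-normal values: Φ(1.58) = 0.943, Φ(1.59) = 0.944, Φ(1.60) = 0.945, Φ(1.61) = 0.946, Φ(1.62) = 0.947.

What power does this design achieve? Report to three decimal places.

Power ≈ 0.943

z_β = δ·√(n/(σ₁²+σ₂²)) − z_{α/2}
    = 11 · √(248/2888) − 1.645
    = 11 · 0.29304 − 1.645
    = 3.2234 − 1.645 = 1.5784 → 1.58
Power = Φ(1.58) = 0.943.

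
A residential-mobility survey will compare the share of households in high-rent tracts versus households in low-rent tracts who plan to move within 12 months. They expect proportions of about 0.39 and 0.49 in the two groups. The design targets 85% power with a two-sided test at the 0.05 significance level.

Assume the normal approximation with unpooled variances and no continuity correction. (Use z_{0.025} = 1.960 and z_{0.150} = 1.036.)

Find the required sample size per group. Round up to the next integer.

n = 438 per group

n = (z_{α/2} + z_β)² · [p₁(1−p₁) + p₂(1−p₂)] / (p₁ − p₂)²
  = (1.960 + 1.036)² · (0.39·0.61 + 0.49·0.51) / (-0.10)²
  = (2.996)² · (0.2379 + 0.2499) / 0.0100
  = 8.9760 · 0.4878 / 0.0100
  = 437.85
Round up → n = 438 per group.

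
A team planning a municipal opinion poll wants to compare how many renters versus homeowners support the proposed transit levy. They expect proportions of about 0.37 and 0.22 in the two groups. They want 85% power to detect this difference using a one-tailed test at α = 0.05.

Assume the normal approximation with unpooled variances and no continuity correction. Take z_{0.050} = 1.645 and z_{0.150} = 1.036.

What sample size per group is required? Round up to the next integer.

n = (z_α + z_β)² · [p₁(1−p₁) + p₂(1−p₂)] / (p₁ − p₂)²
  = (1.645 + 1.036)² · (0.37·0.63 + 0.22·0.78) / (0.15)²
  = (2.681)² · (0.2331 + 0.1716) / 0.0225
  = 7.1878 · 0.4047 / 0.0225
  = 129.28
Round up → n = 130 per group.

n = 130 per group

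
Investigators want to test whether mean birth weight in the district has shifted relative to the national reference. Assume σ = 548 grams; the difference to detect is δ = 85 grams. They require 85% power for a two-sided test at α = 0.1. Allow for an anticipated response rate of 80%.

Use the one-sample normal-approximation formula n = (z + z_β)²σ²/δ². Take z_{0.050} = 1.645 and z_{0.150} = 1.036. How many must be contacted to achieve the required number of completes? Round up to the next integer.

n = 374

n = (z_{α/2} + z_β)² · σ² / δ²
  = (1.645 + 1.036)² · 548² / 85²
  = 7.1878 · 300304 / 7225
  = 298.76
Adjust for 80% response: 298.76 / 0.80 = 373.45.
Round up → n = 374.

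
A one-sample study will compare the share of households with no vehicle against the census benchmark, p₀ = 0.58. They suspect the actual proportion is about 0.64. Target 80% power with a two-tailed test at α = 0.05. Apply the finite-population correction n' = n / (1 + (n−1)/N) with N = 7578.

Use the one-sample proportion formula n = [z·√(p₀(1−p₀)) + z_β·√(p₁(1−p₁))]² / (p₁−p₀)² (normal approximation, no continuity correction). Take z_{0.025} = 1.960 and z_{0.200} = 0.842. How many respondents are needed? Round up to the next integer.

n = [z_{α/2}·√(p₀q₀) + z_β·√(p₁q₁)]² / (p₁ − p₀)²
  = [1.960·√(0.58·0.42) + 0.842·√(0.64·0.36)]² / (0.06)²
  = [1.960·0.4936 + 0.842·0.4800]² / 0.0036
  = [1.3715]² / 0.0036
  = 522.53
Finite-population correction (N = 7578): 522.53 / (1 + (522.53 − 1)/7578) = 488.88.
Round up → n = 489.

n = 489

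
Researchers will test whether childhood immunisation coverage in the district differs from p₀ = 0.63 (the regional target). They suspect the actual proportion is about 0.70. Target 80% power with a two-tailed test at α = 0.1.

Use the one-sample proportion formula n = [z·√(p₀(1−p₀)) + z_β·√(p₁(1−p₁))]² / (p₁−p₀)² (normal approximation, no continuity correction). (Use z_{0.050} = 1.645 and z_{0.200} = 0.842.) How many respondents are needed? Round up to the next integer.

n = [z_{α/2}·√(p₀q₀) + z_β·√(p₁q₁)]² / (p₁ − p₀)²
  = [1.645·√(0.63·0.37) + 0.842·√(0.70·0.30)]² / (0.07)²
  = [1.645·0.4828 + 0.842·0.4583]² / 0.0049
  = [1.1801]² / 0.0049
  = 284.20
Round up → n = 285.

n = 285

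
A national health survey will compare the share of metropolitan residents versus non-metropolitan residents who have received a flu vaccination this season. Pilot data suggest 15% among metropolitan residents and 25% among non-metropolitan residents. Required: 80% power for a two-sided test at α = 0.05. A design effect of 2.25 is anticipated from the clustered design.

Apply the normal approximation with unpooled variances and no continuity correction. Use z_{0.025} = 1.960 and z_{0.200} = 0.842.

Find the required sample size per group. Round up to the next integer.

n = 557 per group

n = (z_{α/2} + z_β)² · [p₁(1−p₁) + p₂(1−p₂)] / (p₁ − p₂)²
  = (1.960 + 0.842)² · (0.15·0.85 + 0.25·0.75) / (-0.10)²
  = (2.802)² · (0.1275 + 0.1875) / 0.0100
  = 7.8512 · 0.3150 / 0.0100
  = 247.31
Design effect: 2.25 × 247.31 = 556.45.
Round up → n = 557 per group.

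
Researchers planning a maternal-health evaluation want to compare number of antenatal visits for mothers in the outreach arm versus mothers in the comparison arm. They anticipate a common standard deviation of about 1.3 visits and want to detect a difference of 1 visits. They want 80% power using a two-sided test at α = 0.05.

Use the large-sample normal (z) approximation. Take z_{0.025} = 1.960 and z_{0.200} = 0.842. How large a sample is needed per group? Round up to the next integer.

n = (z_{α/2} + z_β)² · (σ₁² + σ₂²) / δ²
  = (1.960 + 0.842)² · (2·1.3² = 3.38) / 1²
  = 7.8512 · 3.38 / 1
  = 26.54
Round up → n = 27 per group.

n = 27 per group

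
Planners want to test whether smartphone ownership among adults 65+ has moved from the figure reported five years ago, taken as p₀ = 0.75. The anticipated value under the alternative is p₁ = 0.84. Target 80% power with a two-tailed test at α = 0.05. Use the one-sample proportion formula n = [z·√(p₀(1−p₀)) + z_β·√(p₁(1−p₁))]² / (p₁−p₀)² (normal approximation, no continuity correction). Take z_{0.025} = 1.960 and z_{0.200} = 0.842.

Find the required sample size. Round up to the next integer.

n = [z_{α/2}·√(p₀q₀) + z_β·√(p₁q₁)]² / (p₁ − p₀)²
  = [1.960·√(0.75·0.25) + 0.842·√(0.84·0.16)]² / (0.09)²
  = [1.960·0.4330 + 0.842·0.3666]² / 0.0081
  = [1.1574]² / 0.0081
  = 165.38
Round up → n = 166.

n = 166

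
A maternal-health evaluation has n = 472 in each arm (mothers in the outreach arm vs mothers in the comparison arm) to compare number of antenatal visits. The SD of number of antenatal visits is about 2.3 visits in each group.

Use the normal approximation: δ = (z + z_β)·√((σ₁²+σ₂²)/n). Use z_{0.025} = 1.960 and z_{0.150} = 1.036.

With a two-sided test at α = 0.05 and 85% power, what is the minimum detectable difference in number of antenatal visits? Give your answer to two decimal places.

Minimum detectable difference ≈ 0.45 visits

δ = (z_{α/2} + z_β) · √((σ₁²+σ₂²)/n)
  = (1.960 + 1.036) · √(10.58/472)
  = 2.996 · √0.02242
  = 2.996 · 0.1497
  = 0.4486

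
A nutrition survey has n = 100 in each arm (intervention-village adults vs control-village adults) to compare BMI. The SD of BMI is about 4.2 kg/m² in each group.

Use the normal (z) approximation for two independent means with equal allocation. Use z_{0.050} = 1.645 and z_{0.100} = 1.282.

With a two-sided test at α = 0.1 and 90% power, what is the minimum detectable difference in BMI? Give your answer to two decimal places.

δ = (z_{α/2} + z_β) · √((σ₁²+σ₂²)/n)
  = (1.645 + 1.282) · √(35.28/100)
  = 2.927 · √0.3528
  = 2.927 · 0.5940
  = 1.7385

Minimum detectable difference ≈ 1.74 kg/m²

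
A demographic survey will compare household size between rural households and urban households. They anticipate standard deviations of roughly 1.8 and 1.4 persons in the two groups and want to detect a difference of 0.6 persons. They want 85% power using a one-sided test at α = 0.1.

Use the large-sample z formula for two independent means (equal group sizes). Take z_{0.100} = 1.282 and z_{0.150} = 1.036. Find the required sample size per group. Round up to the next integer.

n = (z_α + z_β)² · (σ₁² + σ₂²) / δ²
  = (1.282 + 1.036)² · (1.8² + 1.4² = 5.2) / 0.6²
  = 5.3731 · 5.2 / 0.36
  = 77.61
Round up → n = 78 per group.

n = 78 per group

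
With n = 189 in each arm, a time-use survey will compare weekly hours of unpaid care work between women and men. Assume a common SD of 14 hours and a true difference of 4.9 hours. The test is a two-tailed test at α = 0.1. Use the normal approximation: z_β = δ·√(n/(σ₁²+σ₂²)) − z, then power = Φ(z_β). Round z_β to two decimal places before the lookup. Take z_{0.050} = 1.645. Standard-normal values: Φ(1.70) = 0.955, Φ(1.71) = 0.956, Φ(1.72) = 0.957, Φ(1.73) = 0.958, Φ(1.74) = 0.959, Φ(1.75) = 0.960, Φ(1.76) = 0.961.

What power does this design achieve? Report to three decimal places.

Power ≈ 0.961

z_β = δ·√(n/(σ₁²+σ₂²)) − z_{α/2}
    = 4.9 · √(189/392) − 1.645
    = 4.9 · 0.69437 − 1.645
    = 3.4024 − 1.645 = 1.7574 → 1.76
Power = Φ(1.76) = 0.961.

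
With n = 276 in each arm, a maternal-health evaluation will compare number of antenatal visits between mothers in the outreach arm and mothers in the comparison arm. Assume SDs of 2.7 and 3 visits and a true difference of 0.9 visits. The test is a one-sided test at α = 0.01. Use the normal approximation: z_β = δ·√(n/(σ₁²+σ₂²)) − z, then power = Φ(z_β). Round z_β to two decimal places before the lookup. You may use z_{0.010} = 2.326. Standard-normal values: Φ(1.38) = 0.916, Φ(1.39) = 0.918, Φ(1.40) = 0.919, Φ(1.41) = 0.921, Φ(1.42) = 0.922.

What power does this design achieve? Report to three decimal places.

z_β = δ·√(n/(σ₁²+σ₂²)) − z_α
    = 0.9 · √(276/16.29) − 2.326
    = 0.9 · 4.11618 − 2.326
    = 3.7046 − 2.326 = 1.3786 → 1.38
Power = Φ(1.38) = 0.916.

Power ≈ 0.916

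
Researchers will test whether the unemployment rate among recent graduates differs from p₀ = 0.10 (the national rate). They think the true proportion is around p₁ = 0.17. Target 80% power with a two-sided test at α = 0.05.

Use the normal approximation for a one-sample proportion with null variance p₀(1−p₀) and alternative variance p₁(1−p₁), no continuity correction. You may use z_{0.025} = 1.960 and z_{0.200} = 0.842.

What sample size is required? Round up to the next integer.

n = 167

n = [z_{α/2}·√(p₀q₀) + z_β·√(p₁q₁)]² / (p₁ − p₀)²
  = [1.960·√(0.10·0.90) + 0.842·√(0.17·0.83)]² / (0.07)²
  = [1.960·0.3000 + 0.842·0.3756]² / 0.0049
  = [0.9043]² / 0.0049
  = 166.88
Round up → n = 167.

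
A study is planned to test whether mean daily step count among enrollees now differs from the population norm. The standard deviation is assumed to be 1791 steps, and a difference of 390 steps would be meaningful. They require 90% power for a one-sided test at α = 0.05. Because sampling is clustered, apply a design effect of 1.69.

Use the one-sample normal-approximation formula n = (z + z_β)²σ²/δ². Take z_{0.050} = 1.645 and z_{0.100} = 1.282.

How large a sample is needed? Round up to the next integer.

n = 306

n = (z_α + z_β)² · σ² / δ²
  = (1.645 + 1.282)² · 1791² / 390²
  = 8.5673 · 3207681 / 152100
  = 180.68
Design effect: 1.69 × 180.68 = 305.35.
Round up → n = 306.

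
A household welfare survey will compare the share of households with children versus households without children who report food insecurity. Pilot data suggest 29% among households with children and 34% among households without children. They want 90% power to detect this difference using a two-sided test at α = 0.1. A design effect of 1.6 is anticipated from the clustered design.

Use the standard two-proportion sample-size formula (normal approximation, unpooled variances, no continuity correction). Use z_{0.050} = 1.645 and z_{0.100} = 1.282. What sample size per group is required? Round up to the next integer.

n = 2360 per group

n = (z_{α/2} + z_β)² · [p₁(1−p₁) + p₂(1−p₂)] / (p₁ − p₂)²
  = (1.645 + 1.282)² · (0.29·0.71 + 0.34·0.66) / (-0.05)²
  = (2.927)² · (0.2059 + 0.2244) / 0.0025
  = 8.5673 · 0.4303 / 0.0025
  = 1474.61
Design effect: 1.6 × 1474.61 = 2359.37.
Round up → n = 2360 per group.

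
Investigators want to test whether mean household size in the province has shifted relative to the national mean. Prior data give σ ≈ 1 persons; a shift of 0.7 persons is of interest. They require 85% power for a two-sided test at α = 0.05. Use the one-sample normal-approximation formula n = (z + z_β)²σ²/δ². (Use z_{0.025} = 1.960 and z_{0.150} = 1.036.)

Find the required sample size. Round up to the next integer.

n = 19

n = (z_{α/2} + z_β)² · σ² / δ²
  = (1.960 + 1.036)² · 1² / 0.7²
  = 8.9760 · 1 / 0.49
  = 18.32
Round up → n = 19.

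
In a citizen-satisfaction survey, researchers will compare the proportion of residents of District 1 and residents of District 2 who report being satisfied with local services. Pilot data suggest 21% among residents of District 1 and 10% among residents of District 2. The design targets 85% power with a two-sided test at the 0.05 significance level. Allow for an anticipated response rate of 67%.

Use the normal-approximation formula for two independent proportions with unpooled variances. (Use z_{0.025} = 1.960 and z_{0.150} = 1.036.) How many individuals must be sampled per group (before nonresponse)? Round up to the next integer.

n = (z_{α/2} + z_β)² · [p₁(1−p₁) + p₂(1−p₂)] / (p₁ − p₂)²
  = (1.960 + 1.036)² · (0.21·0.79 + 0.10·0.90) / (0.11)²
  = (2.996)² · (0.1659 + 0.0900) / 0.0121
  = 8.9760 · 0.2559 / 0.0121
  = 189.83
Adjust for 67% response: 189.83 / 0.67 = 283.33.
Round up → n = 284 per group.

n = 284 per group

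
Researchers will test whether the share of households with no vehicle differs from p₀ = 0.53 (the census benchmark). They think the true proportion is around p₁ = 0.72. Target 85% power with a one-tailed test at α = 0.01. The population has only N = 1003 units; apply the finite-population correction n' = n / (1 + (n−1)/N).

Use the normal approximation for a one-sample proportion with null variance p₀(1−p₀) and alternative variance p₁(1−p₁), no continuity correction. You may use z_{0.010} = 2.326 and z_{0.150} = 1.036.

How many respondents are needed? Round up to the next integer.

n = [z_α·√(p₀q₀) + z_β·√(p₁q₁)]² / (p₁ − p₀)²
  = [2.326·√(0.53·0.47) + 1.036·√(0.72·0.28)]² / (0.19)²
  = [2.326·0.4991 + 1.036·0.4490]² / 0.0361
  = [1.6261]² / 0.0361
  = 73.24
Finite-population correction (N = 1003): 73.24 / (1 + (73.24 − 1)/1003) = 68.32.
Round up → n = 69.

n = 69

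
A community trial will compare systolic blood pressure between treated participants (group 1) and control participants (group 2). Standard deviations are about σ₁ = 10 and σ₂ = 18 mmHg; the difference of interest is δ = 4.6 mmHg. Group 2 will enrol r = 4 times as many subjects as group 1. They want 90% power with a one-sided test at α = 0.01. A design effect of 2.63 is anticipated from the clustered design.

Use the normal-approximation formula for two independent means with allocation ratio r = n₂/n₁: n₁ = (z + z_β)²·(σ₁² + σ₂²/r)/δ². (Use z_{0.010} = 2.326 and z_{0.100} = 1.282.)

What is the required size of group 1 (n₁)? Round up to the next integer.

n₁ = 293

n₁ = (z_α + z_β)² · (σ₁² + σ₂²/r) / δ²
   = (2.326 + 1.282)² · (10² + 18²/4) / 4.6²
   = 13.0177 · (100 + 81) / 21.16
   = 13.0177 · 181 / 21.16
   = 111.35
Design effect: 2.63 × 111.35 = 292.85.
Round up → n₁ = 293; n₂ = r·n₁ = 4 × 293 = 1172.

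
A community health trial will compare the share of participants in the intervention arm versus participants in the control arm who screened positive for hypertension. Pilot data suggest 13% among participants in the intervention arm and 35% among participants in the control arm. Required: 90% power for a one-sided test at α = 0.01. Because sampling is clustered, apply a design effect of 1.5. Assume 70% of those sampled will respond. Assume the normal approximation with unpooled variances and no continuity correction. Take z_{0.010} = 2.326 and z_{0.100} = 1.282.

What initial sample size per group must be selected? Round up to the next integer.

n = (z_α + z_β)² · [p₁(1−p₁) + p₂(1−p₂)] / (p₁ − p₂)²
  = (2.326 + 1.282)² · (0.13·0.87 + 0.35·0.65) / (-0.22)²
  = (3.608)² · (0.1131 + 0.2275) / 0.0484
  = 13.0177 · 0.3406 / 0.0484
  = 91.61
Design effect: 1.5 × 91.61 = 137.41.
Adjust for 70% response: 137.41 / 0.70 = 196.30.
Round up → n = 197 per group.

n = 197 per group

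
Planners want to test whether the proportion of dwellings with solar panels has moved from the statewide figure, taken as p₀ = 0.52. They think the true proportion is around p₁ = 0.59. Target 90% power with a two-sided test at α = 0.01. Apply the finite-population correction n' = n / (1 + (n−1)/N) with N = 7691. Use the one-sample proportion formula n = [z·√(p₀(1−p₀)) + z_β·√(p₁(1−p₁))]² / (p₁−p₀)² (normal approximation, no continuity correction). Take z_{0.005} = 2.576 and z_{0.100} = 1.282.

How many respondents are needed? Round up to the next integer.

n = [z_{α/2}·√(p₀q₀) + z_β·√(p₁q₁)]² / (p₁ − p₀)²
  = [2.576·√(0.52·0.48) + 1.282·√(0.59·0.41)]² / (0.07)²
  = [2.576·0.4996 + 1.282·0.4918]² / 0.0049
  = [1.9175]² / 0.0049
  = 750.37
Finite-population correction (N = 7691): 750.37 / (1 + (750.37 − 1)/7691) = 683.75.
Round up → n = 684.

n = 684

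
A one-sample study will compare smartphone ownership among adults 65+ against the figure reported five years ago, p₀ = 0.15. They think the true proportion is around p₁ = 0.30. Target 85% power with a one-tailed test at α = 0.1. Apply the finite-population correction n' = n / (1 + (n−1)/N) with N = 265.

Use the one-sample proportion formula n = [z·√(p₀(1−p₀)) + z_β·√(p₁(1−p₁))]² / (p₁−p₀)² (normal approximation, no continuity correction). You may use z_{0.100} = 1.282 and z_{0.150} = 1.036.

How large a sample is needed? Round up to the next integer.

n = 34

n = [z_α·√(p₀q₀) + z_β·√(p₁q₁)]² / (p₁ − p₀)²
  = [1.282·√(0.15·0.85) + 1.036·√(0.30·0.70)]² / (0.15)²
  = [1.282·0.3571 + 1.036·0.4583]² / 0.0225
  = [0.9325]² / 0.0225
  = 38.65
Finite-population correction (N = 265): 38.65 / (1 + (38.65 − 1)/265) = 33.84.
Round up → n = 34.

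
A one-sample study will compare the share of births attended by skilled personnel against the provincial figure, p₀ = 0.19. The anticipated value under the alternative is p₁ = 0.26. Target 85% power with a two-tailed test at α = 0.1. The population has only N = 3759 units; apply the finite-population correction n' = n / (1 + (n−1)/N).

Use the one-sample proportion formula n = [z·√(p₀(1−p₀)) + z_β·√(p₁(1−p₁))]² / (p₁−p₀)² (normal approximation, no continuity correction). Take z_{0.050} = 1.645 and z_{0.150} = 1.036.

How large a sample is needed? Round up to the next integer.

n = 232

n = [z_{α/2}·√(p₀q₀) + z_β·√(p₁q₁)]² / (p₁ − p₀)²
  = [1.645·√(0.19·0.81) + 1.036·√(0.26·0.74)]² / (0.07)²
  = [1.645·0.3923 + 1.036·0.4386]² / 0.0049
  = [1.0998]² / 0.0049
  = 246.83
Finite-population correction (N = 3759): 246.83 / (1 + (246.83 − 1)/3759) = 231.68.
Round up → n = 232.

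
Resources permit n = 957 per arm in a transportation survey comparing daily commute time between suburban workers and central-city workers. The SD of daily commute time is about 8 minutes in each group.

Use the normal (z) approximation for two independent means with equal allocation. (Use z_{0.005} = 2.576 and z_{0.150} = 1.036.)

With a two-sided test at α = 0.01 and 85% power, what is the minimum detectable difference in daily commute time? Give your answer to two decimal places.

Minimum detectable difference ≈ 1.32 minutes

δ = (z_{α/2} + z_β) · √((σ₁²+σ₂²)/n)
  = (2.576 + 1.036) · √(128/957)
  = 3.612 · √0.13375
  = 3.612 · 0.3657
  = 1.3210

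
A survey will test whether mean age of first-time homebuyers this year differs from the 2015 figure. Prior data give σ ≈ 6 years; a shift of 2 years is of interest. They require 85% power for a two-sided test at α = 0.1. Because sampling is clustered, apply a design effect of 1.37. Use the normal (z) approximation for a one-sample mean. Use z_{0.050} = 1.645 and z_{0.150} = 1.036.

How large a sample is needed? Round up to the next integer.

n = 89

n = (z_{α/2} + z_β)² · σ² / δ²
  = (1.645 + 1.036)² · 6² / 2²
  = 7.1878 · 36 / 4
  = 64.69
Design effect: 1.37 × 64.69 = 88.63.
Round up → n = 89.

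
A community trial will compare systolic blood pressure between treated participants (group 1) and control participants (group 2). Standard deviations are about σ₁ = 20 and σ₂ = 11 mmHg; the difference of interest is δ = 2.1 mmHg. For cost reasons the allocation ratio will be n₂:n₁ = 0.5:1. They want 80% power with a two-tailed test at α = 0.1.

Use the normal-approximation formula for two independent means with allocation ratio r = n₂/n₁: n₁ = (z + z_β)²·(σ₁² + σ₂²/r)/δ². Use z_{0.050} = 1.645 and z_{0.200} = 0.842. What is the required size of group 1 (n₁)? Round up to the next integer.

n₁ = (z_{α/2} + z_β)² · (σ₁² + σ₂²/r) / δ²
   = (1.645 + 0.842)² · (20² + 11²/0.5) / 2.1²
   = 6.1852 · (400 + 242) / 4.41
   = 6.1852 · 642 / 4.41
   = 900.43
Round up → n₁ = 901; n₂ = r·n₁ = 0.5 × 901 = 451.

n₁ = 901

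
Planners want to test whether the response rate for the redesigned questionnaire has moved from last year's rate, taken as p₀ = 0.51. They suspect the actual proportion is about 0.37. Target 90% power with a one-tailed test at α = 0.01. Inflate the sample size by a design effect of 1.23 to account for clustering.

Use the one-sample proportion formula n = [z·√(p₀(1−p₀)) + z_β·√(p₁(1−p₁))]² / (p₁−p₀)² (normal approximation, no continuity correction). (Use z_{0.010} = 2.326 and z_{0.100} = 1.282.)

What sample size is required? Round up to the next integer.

n = 200

n = [z_α·√(p₀q₀) + z_β·√(p₁q₁)]² / (p₁ − p₀)²
  = [2.326·√(0.51·0.49) + 1.282·√(0.37·0.63)]² / (-0.14)²
  = [2.326·0.4999 + 1.282·0.4828]² / 0.0196
  = [1.7817]² / 0.0196
  = 161.97
Design effect: 1.23 × 161.97 = 199.22.
Round up → n = 200.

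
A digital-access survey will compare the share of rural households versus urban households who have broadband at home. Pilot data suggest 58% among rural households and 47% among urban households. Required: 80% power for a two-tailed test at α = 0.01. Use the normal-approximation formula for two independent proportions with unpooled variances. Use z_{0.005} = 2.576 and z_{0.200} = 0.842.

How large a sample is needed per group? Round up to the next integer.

n = 476 per group

n = (z_{α/2} + z_β)² · [p₁(1−p₁) + p₂(1−p₂)] / (p₁ − p₂)²
  = (2.576 + 0.842)² · (0.58·0.42 + 0.47·0.53) / (0.11)²
  = (3.418)² · (0.2436 + 0.2491) / 0.0121
  = 11.6827 · 0.4927 / 0.0121
  = 475.71
Round up → n = 476 per group.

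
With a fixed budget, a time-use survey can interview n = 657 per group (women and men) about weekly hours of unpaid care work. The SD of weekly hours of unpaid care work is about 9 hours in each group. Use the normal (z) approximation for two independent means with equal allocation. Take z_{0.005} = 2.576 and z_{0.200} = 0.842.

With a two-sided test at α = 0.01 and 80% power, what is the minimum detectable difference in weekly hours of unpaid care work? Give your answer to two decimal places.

Minimum detectable difference ≈ 1.70 hours

δ = (z_{α/2} + z_β) · √((σ₁²+σ₂²)/n)
  = (2.576 + 0.842) · √(162/657)
  = 3.418 · √0.24658
  = 3.418 · 0.4966
  = 1.6973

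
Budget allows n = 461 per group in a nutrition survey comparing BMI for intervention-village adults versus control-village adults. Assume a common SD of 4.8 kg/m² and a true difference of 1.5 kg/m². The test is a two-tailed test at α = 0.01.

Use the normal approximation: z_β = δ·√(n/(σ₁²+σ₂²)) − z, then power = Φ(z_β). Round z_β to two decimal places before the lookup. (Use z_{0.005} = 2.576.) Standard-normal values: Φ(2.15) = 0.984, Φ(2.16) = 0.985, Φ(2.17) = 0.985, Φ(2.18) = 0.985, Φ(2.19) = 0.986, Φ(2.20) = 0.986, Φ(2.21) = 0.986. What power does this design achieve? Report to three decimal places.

Power ≈ 0.985

z_β = δ·√(n/(σ₁²+σ₂²)) − z_{α/2}
    = 1.5 · √(461/46.08) − 2.576
    = 1.5 · 3.16296 − 2.576
    = 4.7444 − 2.576 = 2.1684 → 2.17
Power = Φ(2.17) = 0.985.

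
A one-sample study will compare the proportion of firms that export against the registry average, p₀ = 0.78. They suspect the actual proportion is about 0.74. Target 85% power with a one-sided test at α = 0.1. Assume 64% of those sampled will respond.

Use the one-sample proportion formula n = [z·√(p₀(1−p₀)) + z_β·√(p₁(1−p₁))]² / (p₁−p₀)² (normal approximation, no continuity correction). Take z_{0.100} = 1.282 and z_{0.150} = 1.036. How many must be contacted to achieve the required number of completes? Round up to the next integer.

n = 949

n = [z_α·√(p₀q₀) + z_β·√(p₁q₁)]² / (p₁ − p₀)²
  = [1.282·√(0.78·0.22) + 1.036·√(0.74·0.26)]² / (-0.04)²
  = [1.282·0.4142 + 1.036·0.4386]² / 0.0016
  = [0.9855]² / 0.0016
  = 606.99
Adjust for 64% response: 606.99 / 0.64 = 948.43.
Round up → n = 949.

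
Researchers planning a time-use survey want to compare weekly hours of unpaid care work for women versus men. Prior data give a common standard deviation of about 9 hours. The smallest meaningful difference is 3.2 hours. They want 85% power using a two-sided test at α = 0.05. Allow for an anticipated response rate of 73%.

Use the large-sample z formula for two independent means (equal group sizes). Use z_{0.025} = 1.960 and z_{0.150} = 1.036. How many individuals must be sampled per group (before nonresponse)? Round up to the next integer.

n = (z_{α/2} + z_β)² · (σ₁² + σ₂²) / δ²
  = (1.960 + 1.036)² · (2·9² = 162) / 3.2²
  = 8.9760 · 162 / 10.24
  = 142.00
Adjust for 73% response: 142.00 / 0.73 = 194.53.
Round up → n = 195 per group.

n = 195 per group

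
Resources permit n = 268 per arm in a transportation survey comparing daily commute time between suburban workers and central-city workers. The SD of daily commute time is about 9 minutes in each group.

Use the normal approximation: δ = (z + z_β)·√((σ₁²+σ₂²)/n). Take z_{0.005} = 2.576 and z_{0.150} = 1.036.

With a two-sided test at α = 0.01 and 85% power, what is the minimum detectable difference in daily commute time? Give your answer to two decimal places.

δ = (z_{α/2} + z_β) · √((σ₁²+σ₂²)/n)
  = (2.576 + 1.036) · √(162/268)
  = 3.612 · √0.60448
  = 3.612 · 0.7775
  = 2.8083

Minimum detectable difference ≈ 2.81 minutes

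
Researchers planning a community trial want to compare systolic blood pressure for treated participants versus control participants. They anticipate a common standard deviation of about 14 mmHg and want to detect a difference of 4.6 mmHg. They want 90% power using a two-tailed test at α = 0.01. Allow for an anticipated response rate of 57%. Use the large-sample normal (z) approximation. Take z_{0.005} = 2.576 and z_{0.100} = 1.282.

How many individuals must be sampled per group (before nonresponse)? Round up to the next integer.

n = 484 per group

n = (z_{α/2} + z_β)² · (σ₁² + σ₂²) / δ²
  = (2.576 + 1.282)² · (2·14² = 392) / 4.6²
  = 14.8842 · 392 / 21.16
  = 275.74
Adjust for 57% response: 275.74 / 0.57 = 483.75.
Round up → n = 484 per group.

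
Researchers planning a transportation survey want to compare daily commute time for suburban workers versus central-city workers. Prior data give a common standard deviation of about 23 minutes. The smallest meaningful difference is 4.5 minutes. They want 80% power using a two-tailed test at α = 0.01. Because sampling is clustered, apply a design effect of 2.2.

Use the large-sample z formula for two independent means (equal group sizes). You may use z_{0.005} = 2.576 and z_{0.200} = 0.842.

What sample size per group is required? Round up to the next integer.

n = (z_{α/2} + z_β)² · (σ₁² + σ₂²) / δ²
  = (2.576 + 0.842)² · (2·23² = 1058) / 4.5²
  = 11.6827 · 1058 / 20.25
  = 610.39
Design effect: 2.2 × 610.39 = 1342.85.
Round up → n = 1343 per group.

n = 1343 per group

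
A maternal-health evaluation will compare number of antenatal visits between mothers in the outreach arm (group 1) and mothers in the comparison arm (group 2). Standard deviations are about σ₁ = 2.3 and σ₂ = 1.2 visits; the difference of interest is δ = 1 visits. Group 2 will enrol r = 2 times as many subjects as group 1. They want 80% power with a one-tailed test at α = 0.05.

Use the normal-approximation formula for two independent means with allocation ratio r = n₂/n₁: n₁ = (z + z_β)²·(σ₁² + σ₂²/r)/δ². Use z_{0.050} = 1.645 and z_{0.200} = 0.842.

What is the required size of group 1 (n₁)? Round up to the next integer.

n₁ = (z_α + z_β)² · (σ₁² + σ₂²/r) / δ²
   = (1.645 + 0.842)² · (2.3² + 1.2²/2) / 1²
   = 6.1852 · (5.29 + 0.72) / 1
   = 6.1852 · 6.01 / 1
   = 37.17
Round up → n₁ = 38; n₂ = r·n₁ = 2 × 38 = 76.

n₁ = 38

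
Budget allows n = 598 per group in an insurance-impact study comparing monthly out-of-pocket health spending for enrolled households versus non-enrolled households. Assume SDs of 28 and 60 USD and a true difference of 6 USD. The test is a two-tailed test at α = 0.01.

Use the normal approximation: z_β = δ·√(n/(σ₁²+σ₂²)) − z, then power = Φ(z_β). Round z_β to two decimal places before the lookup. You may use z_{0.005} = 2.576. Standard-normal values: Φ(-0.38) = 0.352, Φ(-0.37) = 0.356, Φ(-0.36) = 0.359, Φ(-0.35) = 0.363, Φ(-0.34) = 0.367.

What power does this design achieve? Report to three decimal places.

Power ≈ 0.359

z_β = δ·√(n/(σ₁²+σ₂²)) − z_{α/2}
    = 6 · √(598/4384) − 2.576
    = 6 · 0.36933 − 2.576
    = 2.2160 − 2.576 = -0.3600 → -0.36
Power = Φ(-0.36) = 0.359.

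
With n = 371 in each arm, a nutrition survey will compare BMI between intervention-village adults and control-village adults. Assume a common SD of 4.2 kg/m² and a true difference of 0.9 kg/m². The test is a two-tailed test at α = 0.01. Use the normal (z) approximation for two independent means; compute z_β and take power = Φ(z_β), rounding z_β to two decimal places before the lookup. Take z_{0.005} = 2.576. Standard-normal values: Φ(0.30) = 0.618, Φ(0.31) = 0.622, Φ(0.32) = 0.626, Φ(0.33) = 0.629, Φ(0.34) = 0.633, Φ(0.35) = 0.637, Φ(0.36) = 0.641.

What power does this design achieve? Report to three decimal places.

z_β = δ·√(n/(σ₁²+σ₂²)) − z_{α/2}
    = 0.9 · √(371/35.28) − 2.576
    = 0.9 · 3.24282 − 2.576
    = 2.9185 − 2.576 = 0.3425 → 0.34
Power = Φ(0.34) = 0.633.

Power ≈ 0.633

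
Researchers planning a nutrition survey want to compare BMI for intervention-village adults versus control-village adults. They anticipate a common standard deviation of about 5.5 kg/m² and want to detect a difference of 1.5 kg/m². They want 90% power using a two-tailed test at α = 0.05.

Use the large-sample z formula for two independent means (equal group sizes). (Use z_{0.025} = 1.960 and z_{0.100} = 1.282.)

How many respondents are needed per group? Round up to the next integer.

n = (z_{α/2} + z_β)² · (σ₁² + σ₂²) / δ²
  = (1.960 + 1.282)² · (2·5.5² = 60.5) / 1.5²
  = 10.5106 · 60.5 / 2.25
  = 282.62
Round up → n = 283 per group.

n = 283 per group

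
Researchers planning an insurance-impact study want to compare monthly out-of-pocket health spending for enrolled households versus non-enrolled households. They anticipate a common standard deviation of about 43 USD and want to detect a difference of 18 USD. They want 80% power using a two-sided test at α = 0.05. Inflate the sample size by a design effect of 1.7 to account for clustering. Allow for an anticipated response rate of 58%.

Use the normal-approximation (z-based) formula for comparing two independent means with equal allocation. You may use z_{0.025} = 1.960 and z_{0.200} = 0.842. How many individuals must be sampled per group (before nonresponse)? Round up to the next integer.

n = 263 per group

n = (z_{α/2} + z_β)² · (σ₁² + σ₂²) / δ²
  = (1.960 + 0.842)² · (2·43² = 3698) / 18²
  = 7.8512 · 3698 / 324
  = 89.61
Design effect: 1.7 × 89.61 = 152.34.
Adjust for 58% response: 152.34 / 0.58 = 262.65.
Round up → n = 263 per group.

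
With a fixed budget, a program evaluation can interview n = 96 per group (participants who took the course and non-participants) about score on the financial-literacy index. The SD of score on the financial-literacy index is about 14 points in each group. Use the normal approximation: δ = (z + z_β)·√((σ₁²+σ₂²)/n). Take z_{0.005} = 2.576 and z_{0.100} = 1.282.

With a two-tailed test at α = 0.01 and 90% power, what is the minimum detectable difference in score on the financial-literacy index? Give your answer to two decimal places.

δ = (z_{α/2} + z_β) · √((σ₁²+σ₂²)/n)
  = (2.576 + 1.282) · √(392/96)
  = 3.858 · √4.0833
  = 3.858 · 2.0207
  = 7.7960

Minimum detectable difference ≈ 7.80 points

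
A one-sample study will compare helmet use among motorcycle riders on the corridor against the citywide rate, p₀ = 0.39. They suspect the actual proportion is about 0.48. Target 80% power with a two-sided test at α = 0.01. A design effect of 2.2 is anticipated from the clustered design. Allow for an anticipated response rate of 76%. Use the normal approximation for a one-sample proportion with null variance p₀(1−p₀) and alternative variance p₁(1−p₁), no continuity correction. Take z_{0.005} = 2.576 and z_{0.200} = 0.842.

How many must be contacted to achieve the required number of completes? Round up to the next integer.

n = 1006

n = [z_{α/2}·√(p₀q₀) + z_β·√(p₁q₁)]² / (p₁ − p₀)²
  = [2.576·√(0.39·0.61) + 0.842·√(0.48·0.52)]² / (0.09)²
  = [2.576·0.4877 + 0.842·0.4996]² / 0.0081
  = [1.6771]² / 0.0081
  = 347.25
Design effect: 2.2 × 347.25 = 763.94.
Adjust for 76% response: 763.94 / 0.76 = 1005.18.
Round up → n = 1006.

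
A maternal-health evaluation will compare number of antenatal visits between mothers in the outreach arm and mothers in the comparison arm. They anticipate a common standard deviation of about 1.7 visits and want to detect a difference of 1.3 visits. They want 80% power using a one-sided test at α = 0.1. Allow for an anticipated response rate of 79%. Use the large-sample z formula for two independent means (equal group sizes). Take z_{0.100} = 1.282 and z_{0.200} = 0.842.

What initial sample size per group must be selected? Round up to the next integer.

n = (z_α + z_β)² · (σ₁² + σ₂²) / δ²
  = (1.282 + 0.842)² · (2·1.7² = 5.78) / 1.3²
  = 4.5114 · 5.78 / 1.69
  = 15.43
Adjust for 79% response: 15.43 / 0.79 = 19.53.
Round up → n = 20 per group.

n = 20 per group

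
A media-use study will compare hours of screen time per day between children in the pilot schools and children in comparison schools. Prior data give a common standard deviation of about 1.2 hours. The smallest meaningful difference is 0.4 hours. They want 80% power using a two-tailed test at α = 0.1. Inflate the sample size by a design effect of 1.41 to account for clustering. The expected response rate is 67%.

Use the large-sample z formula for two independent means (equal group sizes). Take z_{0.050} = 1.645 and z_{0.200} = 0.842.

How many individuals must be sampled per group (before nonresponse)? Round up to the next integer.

n = 235 per group

n = (z_{α/2} + z_β)² · (σ₁² + σ₂²) / δ²
  = (1.645 + 0.842)² · (2·1.2² = 2.88) / 0.4²
  = 6.1852 · 2.88 / 0.16
  = 111.33
Design effect: 1.41 × 111.33 = 156.98.
Adjust for 67% response: 156.98 / 0.67 = 234.30.
Round up → n = 235 per group.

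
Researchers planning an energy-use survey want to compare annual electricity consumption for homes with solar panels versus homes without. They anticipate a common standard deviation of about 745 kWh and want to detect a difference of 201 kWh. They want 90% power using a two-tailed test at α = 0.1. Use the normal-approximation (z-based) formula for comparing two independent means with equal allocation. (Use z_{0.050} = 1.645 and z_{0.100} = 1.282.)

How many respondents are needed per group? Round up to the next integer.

n = 236 per group

n = (z_{α/2} + z_β)² · (σ₁² + σ₂²) / δ²
  = (1.645 + 1.282)² · (2·745² = 1110050) / 201²
  = 8.5673 · 1110050 / 40401
  = 235.39
Round up → n = 236 per group.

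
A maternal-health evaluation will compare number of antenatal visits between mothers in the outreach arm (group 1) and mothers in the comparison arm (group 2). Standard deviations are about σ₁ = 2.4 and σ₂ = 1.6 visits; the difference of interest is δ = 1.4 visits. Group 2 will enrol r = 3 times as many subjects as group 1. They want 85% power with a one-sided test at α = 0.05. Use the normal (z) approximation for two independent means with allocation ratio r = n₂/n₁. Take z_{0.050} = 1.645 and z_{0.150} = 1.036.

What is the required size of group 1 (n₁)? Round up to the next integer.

n₁ = (z_α + z_β)² · (σ₁² + σ₂²/r) / δ²
   = (1.645 + 1.036)² · (2.4² + 1.6²/3) / 1.4²
   = 7.1878 · (5.76 + 0.85333) / 1.96
   = 7.1878 · 6.6133 / 1.96
   = 24.25
Round up → n₁ = 25; n₂ = r·n₁ = 3 × 25 = 75.

n₁ = 25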